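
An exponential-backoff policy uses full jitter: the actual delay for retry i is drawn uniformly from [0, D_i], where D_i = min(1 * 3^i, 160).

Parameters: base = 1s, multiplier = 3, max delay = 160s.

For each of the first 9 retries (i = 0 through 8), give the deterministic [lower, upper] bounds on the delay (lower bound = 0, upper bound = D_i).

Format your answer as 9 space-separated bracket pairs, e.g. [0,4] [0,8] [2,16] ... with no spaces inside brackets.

Answer: [0,1] [0,3] [0,9] [0,27] [0,81] [0,160] [0,160] [0,160] [0,160]

Derivation:
Computing bounds per retry:
  i=0: D_i=min(1*3^0,160)=1, bounds=[0,1]
  i=1: D_i=min(1*3^1,160)=3, bounds=[0,3]
  i=2: D_i=min(1*3^2,160)=9, bounds=[0,9]
  i=3: D_i=min(1*3^3,160)=27, bounds=[0,27]
  i=4: D_i=min(1*3^4,160)=81, bounds=[0,81]
  i=5: D_i=min(1*3^5,160)=160, bounds=[0,160]
  i=6: D_i=min(1*3^6,160)=160, bounds=[0,160]
  i=7: D_i=min(1*3^7,160)=160, bounds=[0,160]
  i=8: D_i=min(1*3^8,160)=160, bounds=[0,160]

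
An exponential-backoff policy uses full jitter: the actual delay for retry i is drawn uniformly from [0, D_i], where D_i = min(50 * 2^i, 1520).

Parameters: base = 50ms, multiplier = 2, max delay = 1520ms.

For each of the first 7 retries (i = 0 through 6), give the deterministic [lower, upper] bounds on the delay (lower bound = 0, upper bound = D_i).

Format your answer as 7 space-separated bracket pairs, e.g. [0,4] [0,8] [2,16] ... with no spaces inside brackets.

Computing bounds per retry:
  i=0: D_i=min(50*2^0,1520)=50, bounds=[0,50]
  i=1: D_i=min(50*2^1,1520)=100, bounds=[0,100]
  i=2: D_i=min(50*2^2,1520)=200, bounds=[0,200]
  i=3: D_i=min(50*2^3,1520)=400, bounds=[0,400]
  i=4: D_i=min(50*2^4,1520)=800, bounds=[0,800]
  i=5: D_i=min(50*2^5,1520)=1520, bounds=[0,1520]
  i=6: D_i=min(50*2^6,1520)=1520, bounds=[0,1520]

Answer: [0,50] [0,100] [0,200] [0,400] [0,800] [0,1520] [0,1520]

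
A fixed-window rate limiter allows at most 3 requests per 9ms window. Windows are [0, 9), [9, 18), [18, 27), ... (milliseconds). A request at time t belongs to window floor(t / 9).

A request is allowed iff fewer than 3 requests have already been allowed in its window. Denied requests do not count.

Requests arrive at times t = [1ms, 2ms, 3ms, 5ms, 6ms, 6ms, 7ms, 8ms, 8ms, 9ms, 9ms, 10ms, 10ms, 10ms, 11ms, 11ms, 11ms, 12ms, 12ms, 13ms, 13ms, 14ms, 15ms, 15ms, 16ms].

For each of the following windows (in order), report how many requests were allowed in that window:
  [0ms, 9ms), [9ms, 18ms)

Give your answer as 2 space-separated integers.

Processing requests:
  req#1 t=1ms (window 0): ALLOW
  req#2 t=2ms (window 0): ALLOW
  req#3 t=3ms (window 0): ALLOW
  req#4 t=5ms (window 0): DENY
  req#5 t=6ms (window 0): DENY
  req#6 t=6ms (window 0): DENY
  req#7 t=7ms (window 0): DENY
  req#8 t=8ms (window 0): DENY
  req#9 t=8ms (window 0): DENY
  req#10 t=9ms (window 1): ALLOW
  req#11 t=9ms (window 1): ALLOW
  req#12 t=10ms (window 1): ALLOW
  req#13 t=10ms (window 1): DENY
  req#14 t=10ms (window 1): DENY
  req#15 t=11ms (window 1): DENY
  req#16 t=11ms (window 1): DENY
  req#17 t=11ms (window 1): DENY
  req#18 t=12ms (window 1): DENY
  req#19 t=12ms (window 1): DENY
  req#20 t=13ms (window 1): DENY
  req#21 t=13ms (window 1): DENY
  req#22 t=14ms (window 1): DENY
  req#23 t=15ms (window 1): DENY
  req#24 t=15ms (window 1): DENY
  req#25 t=16ms (window 1): DENY

Allowed counts by window: 3 3

Answer: 3 3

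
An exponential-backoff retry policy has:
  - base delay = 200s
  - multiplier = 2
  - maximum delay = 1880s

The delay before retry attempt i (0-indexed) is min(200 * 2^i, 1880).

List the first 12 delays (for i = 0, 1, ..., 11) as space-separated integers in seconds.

Computing each delay:
  i=0: min(200*2^0, 1880) = 200
  i=1: min(200*2^1, 1880) = 400
  i=2: min(200*2^2, 1880) = 800
  i=3: min(200*2^3, 1880) = 1600
  i=4: min(200*2^4, 1880) = 1880
  i=5: min(200*2^5, 1880) = 1880
  i=6: min(200*2^6, 1880) = 1880
  i=7: min(200*2^7, 1880) = 1880
  i=8: min(200*2^8, 1880) = 1880
  i=9: min(200*2^9, 1880) = 1880
  i=10: min(200*2^10, 1880) = 1880
  i=11: min(200*2^11, 1880) = 1880

Answer: 200 400 800 1600 1880 1880 1880 1880 1880 1880 1880 1880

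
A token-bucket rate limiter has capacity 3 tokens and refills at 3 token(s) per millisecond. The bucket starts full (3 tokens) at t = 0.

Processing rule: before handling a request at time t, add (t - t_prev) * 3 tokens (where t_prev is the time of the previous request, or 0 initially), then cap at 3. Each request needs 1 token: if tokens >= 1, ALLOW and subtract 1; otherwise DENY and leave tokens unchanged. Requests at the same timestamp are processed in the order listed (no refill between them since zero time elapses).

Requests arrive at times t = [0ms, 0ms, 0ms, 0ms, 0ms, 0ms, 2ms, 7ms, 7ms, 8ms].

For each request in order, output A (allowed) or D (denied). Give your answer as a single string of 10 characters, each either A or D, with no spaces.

Simulating step by step:
  req#1 t=0ms: ALLOW
  req#2 t=0ms: ALLOW
  req#3 t=0ms: ALLOW
  req#4 t=0ms: DENY
  req#5 t=0ms: DENY
  req#6 t=0ms: DENY
  req#7 t=2ms: ALLOW
  req#8 t=7ms: ALLOW
  req#9 t=7ms: ALLOW
  req#10 t=8ms: ALLOW

Answer: AAADDDAAAA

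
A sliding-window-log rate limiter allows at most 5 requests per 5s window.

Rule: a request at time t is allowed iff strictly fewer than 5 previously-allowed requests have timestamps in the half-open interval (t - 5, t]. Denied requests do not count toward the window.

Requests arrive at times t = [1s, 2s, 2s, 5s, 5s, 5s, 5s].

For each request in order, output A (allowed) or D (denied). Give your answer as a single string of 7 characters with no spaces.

Answer: AAAAADD

Derivation:
Tracking allowed requests in the window:
  req#1 t=1s: ALLOW
  req#2 t=2s: ALLOW
  req#3 t=2s: ALLOW
  req#4 t=5s: ALLOW
  req#5 t=5s: ALLOW
  req#6 t=5s: DENY
  req#7 t=5s: DENY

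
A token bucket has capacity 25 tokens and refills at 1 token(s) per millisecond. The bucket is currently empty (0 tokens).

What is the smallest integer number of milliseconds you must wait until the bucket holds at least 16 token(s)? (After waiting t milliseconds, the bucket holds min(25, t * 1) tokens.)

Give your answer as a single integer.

Need t * 1 >= 16, so t >= 16/1.
Smallest integer t = ceil(16/1) = 16.

Answer: 16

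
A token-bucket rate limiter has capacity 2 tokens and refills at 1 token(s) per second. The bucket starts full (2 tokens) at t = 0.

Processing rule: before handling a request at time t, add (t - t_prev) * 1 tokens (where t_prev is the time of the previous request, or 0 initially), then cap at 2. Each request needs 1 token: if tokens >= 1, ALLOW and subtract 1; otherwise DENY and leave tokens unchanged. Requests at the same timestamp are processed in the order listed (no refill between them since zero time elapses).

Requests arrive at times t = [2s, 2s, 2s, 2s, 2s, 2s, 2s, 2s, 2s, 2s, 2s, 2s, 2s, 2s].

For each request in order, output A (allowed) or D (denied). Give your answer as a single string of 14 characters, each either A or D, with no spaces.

Answer: AADDDDDDDDDDDD

Derivation:
Simulating step by step:
  req#1 t=2s: ALLOW
  req#2 t=2s: ALLOW
  req#3 t=2s: DENY
  req#4 t=2s: DENY
  req#5 t=2s: DENY
  req#6 t=2s: DENY
  req#7 t=2s: DENY
  req#8 t=2s: DENY
  req#9 t=2s: DENY
  req#10 t=2s: DENY
  req#11 t=2s: DENY
  req#12 t=2s: DENY
  req#13 t=2s: DENY
  req#14 t=2s: DENY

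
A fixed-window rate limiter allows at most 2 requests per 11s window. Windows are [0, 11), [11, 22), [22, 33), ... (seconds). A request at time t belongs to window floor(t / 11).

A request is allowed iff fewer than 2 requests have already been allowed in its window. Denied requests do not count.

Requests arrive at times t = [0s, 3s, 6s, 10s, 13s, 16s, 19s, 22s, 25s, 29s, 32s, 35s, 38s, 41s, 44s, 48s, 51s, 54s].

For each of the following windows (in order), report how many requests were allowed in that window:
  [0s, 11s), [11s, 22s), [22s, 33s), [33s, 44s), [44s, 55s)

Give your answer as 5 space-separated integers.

Answer: 2 2 2 2 2

Derivation:
Processing requests:
  req#1 t=0s (window 0): ALLOW
  req#2 t=3s (window 0): ALLOW
  req#3 t=6s (window 0): DENY
  req#4 t=10s (window 0): DENY
  req#5 t=13s (window 1): ALLOW
  req#6 t=16s (window 1): ALLOW
  req#7 t=19s (window 1): DENY
  req#8 t=22s (window 2): ALLOW
  req#9 t=25s (window 2): ALLOW
  req#10 t=29s (window 2): DENY
  req#11 t=32s (window 2): DENY
  req#12 t=35s (window 3): ALLOW
  req#13 t=38s (window 3): ALLOW
  req#14 t=41s (window 3): DENY
  req#15 t=44s (window 4): ALLOW
  req#16 t=48s (window 4): ALLOW
  req#17 t=51s (window 4): DENY
  req#18 t=54s (window 4): DENY

Allowed counts by window: 2 2 2 2 2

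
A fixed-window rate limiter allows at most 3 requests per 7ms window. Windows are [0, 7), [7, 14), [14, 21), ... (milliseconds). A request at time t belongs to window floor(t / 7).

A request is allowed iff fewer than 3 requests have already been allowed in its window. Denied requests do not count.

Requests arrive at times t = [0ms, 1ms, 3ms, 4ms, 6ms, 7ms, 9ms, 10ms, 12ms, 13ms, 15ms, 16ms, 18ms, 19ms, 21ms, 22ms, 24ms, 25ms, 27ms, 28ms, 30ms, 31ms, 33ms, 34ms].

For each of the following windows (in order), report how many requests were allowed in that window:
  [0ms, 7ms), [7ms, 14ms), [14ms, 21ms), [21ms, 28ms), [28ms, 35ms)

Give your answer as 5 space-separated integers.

Answer: 3 3 3 3 3

Derivation:
Processing requests:
  req#1 t=0ms (window 0): ALLOW
  req#2 t=1ms (window 0): ALLOW
  req#3 t=3ms (window 0): ALLOW
  req#4 t=4ms (window 0): DENY
  req#5 t=6ms (window 0): DENY
  req#6 t=7ms (window 1): ALLOW
  req#7 t=9ms (window 1): ALLOW
  req#8 t=10ms (window 1): ALLOW
  req#9 t=12ms (window 1): DENY
  req#10 t=13ms (window 1): DENY
  req#11 t=15ms (window 2): ALLOW
  req#12 t=16ms (window 2): ALLOW
  req#13 t=18ms (window 2): ALLOW
  req#14 t=19ms (window 2): DENY
  req#15 t=21ms (window 3): ALLOW
  req#16 t=22ms (window 3): ALLOW
  req#17 t=24ms (window 3): ALLOW
  req#18 t=25ms (window 3): DENY
  req#19 t=27ms (window 3): DENY
  req#20 t=28ms (window 4): ALLOW
  req#21 t=30ms (window 4): ALLOW
  req#22 t=31ms (window 4): ALLOW
  req#23 t=33ms (window 4): DENY
  req#24 t=34ms (window 4): DENY

Allowed counts by window: 3 3 3 3 3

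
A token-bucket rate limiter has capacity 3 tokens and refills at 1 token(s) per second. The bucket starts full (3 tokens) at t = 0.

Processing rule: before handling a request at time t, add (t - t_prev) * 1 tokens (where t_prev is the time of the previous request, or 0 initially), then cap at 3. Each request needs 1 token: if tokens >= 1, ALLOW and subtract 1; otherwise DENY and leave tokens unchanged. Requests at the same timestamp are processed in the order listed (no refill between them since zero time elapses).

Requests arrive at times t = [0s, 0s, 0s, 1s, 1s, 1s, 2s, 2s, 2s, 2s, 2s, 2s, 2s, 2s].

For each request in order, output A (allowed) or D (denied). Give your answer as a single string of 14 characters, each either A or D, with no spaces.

Answer: AAAADDADDDDDDD

Derivation:
Simulating step by step:
  req#1 t=0s: ALLOW
  req#2 t=0s: ALLOW
  req#3 t=0s: ALLOW
  req#4 t=1s: ALLOW
  req#5 t=1s: DENY
  req#6 t=1s: DENY
  req#7 t=2s: ALLOW
  req#8 t=2s: DENY
  req#9 t=2s: DENY
  req#10 t=2s: DENY
  req#11 t=2s: DENY
  req#12 t=2s: DENY
  req#13 t=2s: DENY
  req#14 t=2s: DENY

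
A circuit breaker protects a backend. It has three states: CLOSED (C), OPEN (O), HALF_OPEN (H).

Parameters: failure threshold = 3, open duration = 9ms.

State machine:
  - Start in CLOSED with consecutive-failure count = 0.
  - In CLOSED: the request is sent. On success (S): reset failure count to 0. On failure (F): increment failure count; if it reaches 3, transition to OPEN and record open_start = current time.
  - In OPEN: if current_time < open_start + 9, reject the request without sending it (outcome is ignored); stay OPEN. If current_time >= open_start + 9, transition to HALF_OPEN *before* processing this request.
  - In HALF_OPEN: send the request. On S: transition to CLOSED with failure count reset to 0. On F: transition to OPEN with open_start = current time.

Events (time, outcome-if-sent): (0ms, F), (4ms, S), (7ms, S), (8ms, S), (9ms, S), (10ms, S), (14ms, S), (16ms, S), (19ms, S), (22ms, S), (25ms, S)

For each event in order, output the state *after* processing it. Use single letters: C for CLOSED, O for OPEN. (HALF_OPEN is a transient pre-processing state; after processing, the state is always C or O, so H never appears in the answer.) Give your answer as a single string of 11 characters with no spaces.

Answer: CCCCCCCCCCC

Derivation:
State after each event:
  event#1 t=0ms outcome=F: state=CLOSED
  event#2 t=4ms outcome=S: state=CLOSED
  event#3 t=7ms outcome=S: state=CLOSED
  event#4 t=8ms outcome=S: state=CLOSED
  event#5 t=9ms outcome=S: state=CLOSED
  event#6 t=10ms outcome=S: state=CLOSED
  event#7 t=14ms outcome=S: state=CLOSED
  event#8 t=16ms outcome=S: state=CLOSED
  event#9 t=19ms outcome=S: state=CLOSED
  event#10 t=22ms outcome=S: state=CLOSED
  event#11 t=25ms outcome=S: state=CLOSED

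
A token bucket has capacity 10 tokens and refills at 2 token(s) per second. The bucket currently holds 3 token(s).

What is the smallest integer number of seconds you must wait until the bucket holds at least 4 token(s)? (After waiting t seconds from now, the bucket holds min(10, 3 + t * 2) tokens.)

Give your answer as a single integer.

Answer: 1

Derivation:
Need 3 + t * 2 >= 4, so t >= 1/2.
Smallest integer t = ceil(1/2) = 1.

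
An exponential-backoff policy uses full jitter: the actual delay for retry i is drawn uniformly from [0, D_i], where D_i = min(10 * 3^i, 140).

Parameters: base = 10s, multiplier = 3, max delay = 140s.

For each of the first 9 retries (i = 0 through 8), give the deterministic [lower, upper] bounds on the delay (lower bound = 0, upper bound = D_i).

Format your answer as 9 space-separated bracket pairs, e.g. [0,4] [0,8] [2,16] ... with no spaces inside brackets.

Computing bounds per retry:
  i=0: D_i=min(10*3^0,140)=10, bounds=[0,10]
  i=1: D_i=min(10*3^1,140)=30, bounds=[0,30]
  i=2: D_i=min(10*3^2,140)=90, bounds=[0,90]
  i=3: D_i=min(10*3^3,140)=140, bounds=[0,140]
  i=4: D_i=min(10*3^4,140)=140, bounds=[0,140]
  i=5: D_i=min(10*3^5,140)=140, bounds=[0,140]
  i=6: D_i=min(10*3^6,140)=140, bounds=[0,140]
  i=7: D_i=min(10*3^7,140)=140, bounds=[0,140]
  i=8: D_i=min(10*3^8,140)=140, bounds=[0,140]

Answer: [0,10] [0,30] [0,90] [0,140] [0,140] [0,140] [0,140] [0,140] [0,140]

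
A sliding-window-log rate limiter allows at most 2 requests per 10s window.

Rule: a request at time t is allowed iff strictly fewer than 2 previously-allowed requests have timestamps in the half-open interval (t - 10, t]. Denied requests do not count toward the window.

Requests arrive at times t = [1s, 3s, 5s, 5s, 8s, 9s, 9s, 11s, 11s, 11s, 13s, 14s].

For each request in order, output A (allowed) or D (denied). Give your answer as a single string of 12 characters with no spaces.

Answer: AADDDDDADDAD

Derivation:
Tracking allowed requests in the window:
  req#1 t=1s: ALLOW
  req#2 t=3s: ALLOW
  req#3 t=5s: DENY
  req#4 t=5s: DENY
  req#5 t=8s: DENY
  req#6 t=9s: DENY
  req#7 t=9s: DENY
  req#8 t=11s: ALLOW
  req#9 t=11s: DENY
  req#10 t=11s: DENY
  req#11 t=13s: ALLOW
  req#12 t=14s: DENY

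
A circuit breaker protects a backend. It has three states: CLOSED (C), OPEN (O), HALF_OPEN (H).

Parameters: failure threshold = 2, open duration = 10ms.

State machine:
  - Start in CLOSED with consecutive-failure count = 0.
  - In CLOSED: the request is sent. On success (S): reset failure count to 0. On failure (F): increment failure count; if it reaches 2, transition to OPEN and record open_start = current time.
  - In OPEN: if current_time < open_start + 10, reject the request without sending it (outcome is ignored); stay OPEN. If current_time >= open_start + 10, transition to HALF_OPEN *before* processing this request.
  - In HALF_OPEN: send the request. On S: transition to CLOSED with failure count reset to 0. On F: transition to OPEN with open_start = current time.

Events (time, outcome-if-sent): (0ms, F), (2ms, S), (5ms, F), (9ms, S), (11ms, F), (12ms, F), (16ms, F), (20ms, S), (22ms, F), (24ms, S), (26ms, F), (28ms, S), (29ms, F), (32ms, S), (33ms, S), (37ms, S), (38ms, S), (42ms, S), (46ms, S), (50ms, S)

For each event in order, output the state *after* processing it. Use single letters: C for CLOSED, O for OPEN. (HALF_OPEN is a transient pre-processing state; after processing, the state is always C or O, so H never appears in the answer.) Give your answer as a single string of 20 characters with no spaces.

Answer: CCCCCOOOOOOOOCCCCCCC

Derivation:
State after each event:
  event#1 t=0ms outcome=F: state=CLOSED
  event#2 t=2ms outcome=S: state=CLOSED
  event#3 t=5ms outcome=F: state=CLOSED
  event#4 t=9ms outcome=S: state=CLOSED
  event#5 t=11ms outcome=F: state=CLOSED
  event#6 t=12ms outcome=F: state=OPEN
  event#7 t=16ms outcome=F: state=OPEN
  event#8 t=20ms outcome=S: state=OPEN
  event#9 t=22ms outcome=F: state=OPEN
  event#10 t=24ms outcome=S: state=OPEN
  event#11 t=26ms outcome=F: state=OPEN
  event#12 t=28ms outcome=S: state=OPEN
  event#13 t=29ms outcome=F: state=OPEN
  event#14 t=32ms outcome=S: state=CLOSED
  event#15 t=33ms outcome=S: state=CLOSED
  event#16 t=37ms outcome=S: state=CLOSED
  event#17 t=38ms outcome=S: state=CLOSED
  event#18 t=42ms outcome=S: state=CLOSED
  event#19 t=46ms outcome=S: state=CLOSED
  event#20 t=50ms outcome=S: state=CLOSED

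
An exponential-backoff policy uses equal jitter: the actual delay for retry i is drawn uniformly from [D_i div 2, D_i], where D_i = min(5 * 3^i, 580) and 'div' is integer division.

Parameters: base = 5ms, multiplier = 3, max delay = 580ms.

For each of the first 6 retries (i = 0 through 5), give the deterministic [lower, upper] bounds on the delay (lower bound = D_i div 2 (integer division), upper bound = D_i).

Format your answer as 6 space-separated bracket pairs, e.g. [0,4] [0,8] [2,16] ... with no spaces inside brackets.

Answer: [2,5] [7,15] [22,45] [67,135] [202,405] [290,580]

Derivation:
Computing bounds per retry:
  i=0: D_i=min(5*3^0,580)=5, bounds=[2,5]
  i=1: D_i=min(5*3^1,580)=15, bounds=[7,15]
  i=2: D_i=min(5*3^2,580)=45, bounds=[22,45]
  i=3: D_i=min(5*3^3,580)=135, bounds=[67,135]
  i=4: D_i=min(5*3^4,580)=405, bounds=[202,405]
  i=5: D_i=min(5*3^5,580)=580, bounds=[290,580]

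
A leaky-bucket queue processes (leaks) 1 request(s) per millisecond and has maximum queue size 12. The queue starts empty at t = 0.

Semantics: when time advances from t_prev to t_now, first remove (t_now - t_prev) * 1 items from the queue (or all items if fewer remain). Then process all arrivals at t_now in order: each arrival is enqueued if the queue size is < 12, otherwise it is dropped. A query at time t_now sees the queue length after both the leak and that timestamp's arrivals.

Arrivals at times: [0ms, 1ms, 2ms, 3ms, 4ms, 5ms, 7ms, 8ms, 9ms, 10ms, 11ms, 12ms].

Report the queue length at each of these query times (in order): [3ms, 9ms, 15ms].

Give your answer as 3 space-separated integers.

Queue lengths at query times:
  query t=3ms: backlog = 1
  query t=9ms: backlog = 1
  query t=15ms: backlog = 0

Answer: 1 1 0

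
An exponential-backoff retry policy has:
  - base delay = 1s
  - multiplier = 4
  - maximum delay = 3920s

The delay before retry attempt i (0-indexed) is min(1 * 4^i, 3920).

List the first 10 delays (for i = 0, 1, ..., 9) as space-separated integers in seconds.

Answer: 1 4 16 64 256 1024 3920 3920 3920 3920

Derivation:
Computing each delay:
  i=0: min(1*4^0, 3920) = 1
  i=1: min(1*4^1, 3920) = 4
  i=2: min(1*4^2, 3920) = 16
  i=3: min(1*4^3, 3920) = 64
  i=4: min(1*4^4, 3920) = 256
  i=5: min(1*4^5, 3920) = 1024
  i=6: min(1*4^6, 3920) = 3920
  i=7: min(1*4^7, 3920) = 3920
  i=8: min(1*4^8, 3920) = 3920
  i=9: min(1*4^9, 3920) = 3920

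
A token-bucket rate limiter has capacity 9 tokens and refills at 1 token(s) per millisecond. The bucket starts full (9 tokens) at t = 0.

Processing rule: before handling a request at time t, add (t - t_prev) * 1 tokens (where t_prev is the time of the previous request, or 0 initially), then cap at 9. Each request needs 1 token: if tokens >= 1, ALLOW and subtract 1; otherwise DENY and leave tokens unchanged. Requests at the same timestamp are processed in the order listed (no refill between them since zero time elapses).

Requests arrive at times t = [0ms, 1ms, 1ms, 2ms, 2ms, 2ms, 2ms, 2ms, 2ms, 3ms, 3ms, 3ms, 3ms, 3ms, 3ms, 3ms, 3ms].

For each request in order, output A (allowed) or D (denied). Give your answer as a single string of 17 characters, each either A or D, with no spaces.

Answer: AAAAAAAAAAAADDDDD

Derivation:
Simulating step by step:
  req#1 t=0ms: ALLOW
  req#2 t=1ms: ALLOW
  req#3 t=1ms: ALLOW
  req#4 t=2ms: ALLOW
  req#5 t=2ms: ALLOW
  req#6 t=2ms: ALLOW
  req#7 t=2ms: ALLOW
  req#8 t=2ms: ALLOW
  req#9 t=2ms: ALLOW
  req#10 t=3ms: ALLOW
  req#11 t=3ms: ALLOW
  req#12 t=3ms: ALLOW
  req#13 t=3ms: DENY
  req#14 t=3ms: DENY
  req#15 t=3ms: DENY
  req#16 t=3ms: DENY
  req#17 t=3ms: DENY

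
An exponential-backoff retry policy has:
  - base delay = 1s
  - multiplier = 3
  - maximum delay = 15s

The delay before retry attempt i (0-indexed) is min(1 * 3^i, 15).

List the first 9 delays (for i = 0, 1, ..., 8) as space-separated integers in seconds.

Computing each delay:
  i=0: min(1*3^0, 15) = 1
  i=1: min(1*3^1, 15) = 3
  i=2: min(1*3^2, 15) = 9
  i=3: min(1*3^3, 15) = 15
  i=4: min(1*3^4, 15) = 15
  i=5: min(1*3^5, 15) = 15
  i=6: min(1*3^6, 15) = 15
  i=7: min(1*3^7, 15) = 15
  i=8: min(1*3^8, 15) = 15

Answer: 1 3 9 15 15 15 15 15 15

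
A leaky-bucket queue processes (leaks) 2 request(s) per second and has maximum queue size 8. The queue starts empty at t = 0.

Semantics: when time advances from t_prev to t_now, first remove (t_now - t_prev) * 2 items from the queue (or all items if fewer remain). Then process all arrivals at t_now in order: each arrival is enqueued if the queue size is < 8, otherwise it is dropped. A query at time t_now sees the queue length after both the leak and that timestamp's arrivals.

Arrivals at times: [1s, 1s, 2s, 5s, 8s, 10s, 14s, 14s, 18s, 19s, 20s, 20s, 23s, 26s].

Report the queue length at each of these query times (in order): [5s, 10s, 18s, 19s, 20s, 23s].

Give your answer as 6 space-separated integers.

Queue lengths at query times:
  query t=5s: backlog = 1
  query t=10s: backlog = 1
  query t=18s: backlog = 1
  query t=19s: backlog = 1
  query t=20s: backlog = 2
  query t=23s: backlog = 1

Answer: 1 1 1 1 2 1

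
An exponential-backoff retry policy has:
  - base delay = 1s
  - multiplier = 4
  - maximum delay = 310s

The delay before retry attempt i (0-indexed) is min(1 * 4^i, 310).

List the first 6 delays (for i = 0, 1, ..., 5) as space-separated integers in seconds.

Answer: 1 4 16 64 256 310

Derivation:
Computing each delay:
  i=0: min(1*4^0, 310) = 1
  i=1: min(1*4^1, 310) = 4
  i=2: min(1*4^2, 310) = 16
  i=3: min(1*4^3, 310) = 64
  i=4: min(1*4^4, 310) = 256
  i=5: min(1*4^5, 310) = 310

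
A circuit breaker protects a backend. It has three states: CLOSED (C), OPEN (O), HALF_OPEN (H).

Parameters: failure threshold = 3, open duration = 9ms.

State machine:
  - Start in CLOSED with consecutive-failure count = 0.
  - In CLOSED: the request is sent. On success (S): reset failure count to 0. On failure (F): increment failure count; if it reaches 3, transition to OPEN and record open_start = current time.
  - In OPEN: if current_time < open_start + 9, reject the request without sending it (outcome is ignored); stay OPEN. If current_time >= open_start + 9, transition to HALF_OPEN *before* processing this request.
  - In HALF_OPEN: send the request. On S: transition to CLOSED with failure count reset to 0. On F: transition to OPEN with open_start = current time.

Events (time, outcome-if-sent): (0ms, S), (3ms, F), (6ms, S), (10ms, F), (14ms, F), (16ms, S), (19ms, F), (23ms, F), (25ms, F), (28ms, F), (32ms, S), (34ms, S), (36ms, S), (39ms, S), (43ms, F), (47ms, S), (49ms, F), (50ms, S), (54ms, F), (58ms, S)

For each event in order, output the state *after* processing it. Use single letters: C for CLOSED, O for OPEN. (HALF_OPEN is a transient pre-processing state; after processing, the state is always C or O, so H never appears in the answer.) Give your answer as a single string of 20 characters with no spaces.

Answer: CCCCCCCCOOOCCCCCCCCC

Derivation:
State after each event:
  event#1 t=0ms outcome=S: state=CLOSED
  event#2 t=3ms outcome=F: state=CLOSED
  event#3 t=6ms outcome=S: state=CLOSED
  event#4 t=10ms outcome=F: state=CLOSED
  event#5 t=14ms outcome=F: state=CLOSED
  event#6 t=16ms outcome=S: state=CLOSED
  event#7 t=19ms outcome=F: state=CLOSED
  event#8 t=23ms outcome=F: state=CLOSED
  event#9 t=25ms outcome=F: state=OPEN
  event#10 t=28ms outcome=F: state=OPEN
  event#11 t=32ms outcome=S: state=OPEN
  event#12 t=34ms outcome=S: state=CLOSED
  event#13 t=36ms outcome=S: state=CLOSED
  event#14 t=39ms outcome=S: state=CLOSED
  event#15 t=43ms outcome=F: state=CLOSED
  event#16 t=47ms outcome=S: state=CLOSED
  event#17 t=49ms outcome=F: state=CLOSED
  event#18 t=50ms outcome=S: state=CLOSED
  event#19 t=54ms outcome=F: state=CLOSED
  event#20 t=58ms outcome=S: state=CLOSED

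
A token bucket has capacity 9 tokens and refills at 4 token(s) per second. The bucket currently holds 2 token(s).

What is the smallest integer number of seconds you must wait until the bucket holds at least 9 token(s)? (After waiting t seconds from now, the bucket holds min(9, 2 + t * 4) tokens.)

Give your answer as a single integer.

Answer: 2

Derivation:
Need 2 + t * 4 >= 9, so t >= 7/4.
Smallest integer t = ceil(7/4) = 2.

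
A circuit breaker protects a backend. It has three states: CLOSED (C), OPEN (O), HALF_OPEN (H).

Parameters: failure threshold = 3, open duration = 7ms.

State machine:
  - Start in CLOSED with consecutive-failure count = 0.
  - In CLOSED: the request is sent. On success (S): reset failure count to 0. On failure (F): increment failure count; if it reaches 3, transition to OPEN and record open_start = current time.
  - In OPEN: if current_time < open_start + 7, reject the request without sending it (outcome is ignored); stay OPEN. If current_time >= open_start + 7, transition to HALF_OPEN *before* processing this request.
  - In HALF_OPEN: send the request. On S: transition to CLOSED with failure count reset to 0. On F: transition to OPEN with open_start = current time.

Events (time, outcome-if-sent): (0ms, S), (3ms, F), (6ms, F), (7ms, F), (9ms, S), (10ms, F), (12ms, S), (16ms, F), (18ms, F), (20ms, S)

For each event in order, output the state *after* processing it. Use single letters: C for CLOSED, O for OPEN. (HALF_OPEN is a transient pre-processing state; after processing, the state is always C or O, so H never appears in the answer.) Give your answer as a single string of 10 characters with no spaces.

Answer: CCCOOOOOOO

Derivation:
State after each event:
  event#1 t=0ms outcome=S: state=CLOSED
  event#2 t=3ms outcome=F: state=CLOSED
  event#3 t=6ms outcome=F: state=CLOSED
  event#4 t=7ms outcome=F: state=OPEN
  event#5 t=9ms outcome=S: state=OPEN
  event#6 t=10ms outcome=F: state=OPEN
  event#7 t=12ms outcome=S: state=OPEN
  event#8 t=16ms outcome=F: state=OPEN
  event#9 t=18ms outcome=F: state=OPEN
  event#10 t=20ms outcome=S: state=OPEN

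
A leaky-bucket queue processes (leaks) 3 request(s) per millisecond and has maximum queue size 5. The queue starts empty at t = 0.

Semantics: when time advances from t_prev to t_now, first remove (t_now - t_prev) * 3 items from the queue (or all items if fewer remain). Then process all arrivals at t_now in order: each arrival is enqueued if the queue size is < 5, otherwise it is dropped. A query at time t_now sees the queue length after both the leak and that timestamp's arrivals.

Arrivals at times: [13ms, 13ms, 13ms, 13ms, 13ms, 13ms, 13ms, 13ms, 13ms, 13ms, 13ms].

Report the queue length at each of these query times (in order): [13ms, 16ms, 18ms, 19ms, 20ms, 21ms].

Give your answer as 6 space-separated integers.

Queue lengths at query times:
  query t=13ms: backlog = 5
  query t=16ms: backlog = 0
  query t=18ms: backlog = 0
  query t=19ms: backlog = 0
  query t=20ms: backlog = 0
  query t=21ms: backlog = 0

Answer: 5 0 0 0 0 0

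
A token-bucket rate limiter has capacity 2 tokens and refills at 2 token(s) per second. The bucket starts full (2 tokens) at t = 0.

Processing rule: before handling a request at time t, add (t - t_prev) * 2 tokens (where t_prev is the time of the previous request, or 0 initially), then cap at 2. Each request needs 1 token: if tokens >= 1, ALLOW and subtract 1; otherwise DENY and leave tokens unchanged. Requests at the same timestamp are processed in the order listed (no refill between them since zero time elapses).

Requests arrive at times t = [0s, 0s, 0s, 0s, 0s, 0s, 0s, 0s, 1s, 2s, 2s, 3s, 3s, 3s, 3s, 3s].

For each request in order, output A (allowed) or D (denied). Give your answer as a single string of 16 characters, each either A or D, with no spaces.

Answer: AADDDDDDAAAAADDD

Derivation:
Simulating step by step:
  req#1 t=0s: ALLOW
  req#2 t=0s: ALLOW
  req#3 t=0s: DENY
  req#4 t=0s: DENY
  req#5 t=0s: DENY
  req#6 t=0s: DENY
  req#7 t=0s: DENY
  req#8 t=0s: DENY
  req#9 t=1s: ALLOW
  req#10 t=2s: ALLOW
  req#11 t=2s: ALLOW
  req#12 t=3s: ALLOW
  req#13 t=3s: ALLOW
  req#14 t=3s: DENY
  req#15 t=3s: DENY
  req#16 t=3s: DENY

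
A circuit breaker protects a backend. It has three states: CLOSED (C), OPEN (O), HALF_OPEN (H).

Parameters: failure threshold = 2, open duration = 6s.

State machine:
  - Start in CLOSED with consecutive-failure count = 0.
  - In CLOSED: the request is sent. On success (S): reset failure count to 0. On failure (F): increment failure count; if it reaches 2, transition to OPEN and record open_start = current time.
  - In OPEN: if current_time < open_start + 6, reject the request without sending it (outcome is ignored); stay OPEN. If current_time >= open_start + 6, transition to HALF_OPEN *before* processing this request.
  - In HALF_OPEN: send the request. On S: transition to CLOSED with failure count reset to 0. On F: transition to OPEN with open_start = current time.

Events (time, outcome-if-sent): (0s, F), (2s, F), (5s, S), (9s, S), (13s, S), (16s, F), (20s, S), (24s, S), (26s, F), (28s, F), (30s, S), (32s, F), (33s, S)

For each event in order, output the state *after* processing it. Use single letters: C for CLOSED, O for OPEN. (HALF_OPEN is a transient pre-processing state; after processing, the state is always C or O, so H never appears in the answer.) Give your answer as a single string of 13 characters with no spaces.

Answer: COOCCCCCCOOOO

Derivation:
State after each event:
  event#1 t=0s outcome=F: state=CLOSED
  event#2 t=2s outcome=F: state=OPEN
  event#3 t=5s outcome=S: state=OPEN
  event#4 t=9s outcome=S: state=CLOSED
  event#5 t=13s outcome=S: state=CLOSED
  event#6 t=16s outcome=F: state=CLOSED
  event#7 t=20s outcome=S: state=CLOSED
  event#8 t=24s outcome=S: state=CLOSED
  event#9 t=26s outcome=F: state=CLOSED
  event#10 t=28s outcome=F: state=OPEN
  event#11 t=30s outcome=S: state=OPEN
  event#12 t=32s outcome=F: state=OPEN
  event#13 t=33s outcome=S: state=OPEN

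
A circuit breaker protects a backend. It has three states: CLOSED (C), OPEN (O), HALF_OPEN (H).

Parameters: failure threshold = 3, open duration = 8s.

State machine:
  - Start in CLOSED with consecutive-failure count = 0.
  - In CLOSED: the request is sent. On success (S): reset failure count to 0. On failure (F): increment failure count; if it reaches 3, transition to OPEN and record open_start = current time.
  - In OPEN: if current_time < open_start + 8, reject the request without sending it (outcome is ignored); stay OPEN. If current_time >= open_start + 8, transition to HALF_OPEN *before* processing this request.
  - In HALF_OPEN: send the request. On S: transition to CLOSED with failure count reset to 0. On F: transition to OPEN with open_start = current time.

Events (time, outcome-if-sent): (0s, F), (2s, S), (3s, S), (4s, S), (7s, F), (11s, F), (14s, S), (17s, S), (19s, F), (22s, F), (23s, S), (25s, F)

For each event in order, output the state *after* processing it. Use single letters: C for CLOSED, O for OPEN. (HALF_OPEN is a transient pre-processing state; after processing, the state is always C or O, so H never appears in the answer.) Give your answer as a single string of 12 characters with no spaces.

State after each event:
  event#1 t=0s outcome=F: state=CLOSED
  event#2 t=2s outcome=S: state=CLOSED
  event#3 t=3s outcome=S: state=CLOSED
  event#4 t=4s outcome=S: state=CLOSED
  event#5 t=7s outcome=F: state=CLOSED
  event#6 t=11s outcome=F: state=CLOSED
  event#7 t=14s outcome=S: state=CLOSED
  event#8 t=17s outcome=S: state=CLOSED
  event#9 t=19s outcome=F: state=CLOSED
  event#10 t=22s outcome=F: state=CLOSED
  event#11 t=23s outcome=S: state=CLOSED
  event#12 t=25s outcome=F: state=CLOSED

Answer: CCCCCCCCCCCC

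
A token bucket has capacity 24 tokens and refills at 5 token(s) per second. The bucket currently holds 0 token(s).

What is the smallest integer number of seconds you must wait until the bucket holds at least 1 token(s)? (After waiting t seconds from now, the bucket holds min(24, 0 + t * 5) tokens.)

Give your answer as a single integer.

Need 0 + t * 5 >= 1, so t >= 1/5.
Smallest integer t = ceil(1/5) = 1.

Answer: 1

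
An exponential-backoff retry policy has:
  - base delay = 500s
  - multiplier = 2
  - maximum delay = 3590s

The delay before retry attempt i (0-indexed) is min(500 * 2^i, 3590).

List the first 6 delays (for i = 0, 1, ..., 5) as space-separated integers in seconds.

Computing each delay:
  i=0: min(500*2^0, 3590) = 500
  i=1: min(500*2^1, 3590) = 1000
  i=2: min(500*2^2, 3590) = 2000
  i=3: min(500*2^3, 3590) = 3590
  i=4: min(500*2^4, 3590) = 3590
  i=5: min(500*2^5, 3590) = 3590

Answer: 500 1000 2000 3590 3590 3590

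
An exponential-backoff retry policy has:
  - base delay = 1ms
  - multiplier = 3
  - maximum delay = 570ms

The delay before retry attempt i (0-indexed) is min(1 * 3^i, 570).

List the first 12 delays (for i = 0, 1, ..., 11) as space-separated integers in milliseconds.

Answer: 1 3 9 27 81 243 570 570 570 570 570 570

Derivation:
Computing each delay:
  i=0: min(1*3^0, 570) = 1
  i=1: min(1*3^1, 570) = 3
  i=2: min(1*3^2, 570) = 9
  i=3: min(1*3^3, 570) = 27
  i=4: min(1*3^4, 570) = 81
  i=5: min(1*3^5, 570) = 243
  i=6: min(1*3^6, 570) = 570
  i=7: min(1*3^7, 570) = 570
  i=8: min(1*3^8, 570) = 570
  i=9: min(1*3^9, 570) = 570
  i=10: min(1*3^10, 570) = 570
  i=11: min(1*3^11, 570) = 570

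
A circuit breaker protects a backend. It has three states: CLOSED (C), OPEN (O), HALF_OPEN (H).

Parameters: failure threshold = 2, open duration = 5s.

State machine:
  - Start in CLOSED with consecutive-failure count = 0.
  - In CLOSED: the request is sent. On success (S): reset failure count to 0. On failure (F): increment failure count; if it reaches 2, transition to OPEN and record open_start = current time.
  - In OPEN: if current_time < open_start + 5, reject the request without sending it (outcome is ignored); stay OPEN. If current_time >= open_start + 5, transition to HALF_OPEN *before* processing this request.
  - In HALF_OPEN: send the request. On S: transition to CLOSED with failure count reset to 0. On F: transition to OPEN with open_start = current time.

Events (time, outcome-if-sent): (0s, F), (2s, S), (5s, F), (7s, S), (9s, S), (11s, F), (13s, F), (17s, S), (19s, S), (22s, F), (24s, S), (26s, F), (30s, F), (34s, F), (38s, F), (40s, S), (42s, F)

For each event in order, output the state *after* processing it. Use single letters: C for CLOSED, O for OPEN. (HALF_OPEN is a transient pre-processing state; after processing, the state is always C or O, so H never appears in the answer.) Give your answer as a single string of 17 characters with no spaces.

State after each event:
  event#1 t=0s outcome=F: state=CLOSED
  event#2 t=2s outcome=S: state=CLOSED
  event#3 t=5s outcome=F: state=CLOSED
  event#4 t=7s outcome=S: state=CLOSED
  event#5 t=9s outcome=S: state=CLOSED
  event#6 t=11s outcome=F: state=CLOSED
  event#7 t=13s outcome=F: state=OPEN
  event#8 t=17s outcome=S: state=OPEN
  event#9 t=19s outcome=S: state=CLOSED
  event#10 t=22s outcome=F: state=CLOSED
  event#11 t=24s outcome=S: state=CLOSED
  event#12 t=26s outcome=F: state=CLOSED
  event#13 t=30s outcome=F: state=OPEN
  event#14 t=34s outcome=F: state=OPEN
  event#15 t=38s outcome=F: state=OPEN
  event#16 t=40s outcome=S: state=OPEN
  event#17 t=42s outcome=F: state=OPEN

Answer: CCCCCCOOCCCCOOOOO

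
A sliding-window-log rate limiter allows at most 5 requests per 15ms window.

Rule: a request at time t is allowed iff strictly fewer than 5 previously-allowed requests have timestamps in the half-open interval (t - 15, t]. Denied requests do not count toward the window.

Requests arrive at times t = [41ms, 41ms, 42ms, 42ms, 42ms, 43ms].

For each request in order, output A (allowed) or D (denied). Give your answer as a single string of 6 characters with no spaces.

Answer: AAAAAD

Derivation:
Tracking allowed requests in the window:
  req#1 t=41ms: ALLOW
  req#2 t=41ms: ALLOW
  req#3 t=42ms: ALLOW
  req#4 t=42ms: ALLOW
  req#5 t=42ms: ALLOW
  req#6 t=43ms: DENY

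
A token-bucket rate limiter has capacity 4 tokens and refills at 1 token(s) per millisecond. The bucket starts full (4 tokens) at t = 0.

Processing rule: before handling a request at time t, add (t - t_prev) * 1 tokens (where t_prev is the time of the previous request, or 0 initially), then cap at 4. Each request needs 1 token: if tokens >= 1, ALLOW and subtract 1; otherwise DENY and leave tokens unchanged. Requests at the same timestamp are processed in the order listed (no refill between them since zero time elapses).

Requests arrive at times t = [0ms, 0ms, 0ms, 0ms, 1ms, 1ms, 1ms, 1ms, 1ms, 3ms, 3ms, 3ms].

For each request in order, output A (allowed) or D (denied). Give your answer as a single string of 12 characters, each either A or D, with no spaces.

Simulating step by step:
  req#1 t=0ms: ALLOW
  req#2 t=0ms: ALLOW
  req#3 t=0ms: ALLOW
  req#4 t=0ms: ALLOW
  req#5 t=1ms: ALLOW
  req#6 t=1ms: DENY
  req#7 t=1ms: DENY
  req#8 t=1ms: DENY
  req#9 t=1ms: DENY
  req#10 t=3ms: ALLOW
  req#11 t=3ms: ALLOW
  req#12 t=3ms: DENY

Answer: AAAAADDDDAAD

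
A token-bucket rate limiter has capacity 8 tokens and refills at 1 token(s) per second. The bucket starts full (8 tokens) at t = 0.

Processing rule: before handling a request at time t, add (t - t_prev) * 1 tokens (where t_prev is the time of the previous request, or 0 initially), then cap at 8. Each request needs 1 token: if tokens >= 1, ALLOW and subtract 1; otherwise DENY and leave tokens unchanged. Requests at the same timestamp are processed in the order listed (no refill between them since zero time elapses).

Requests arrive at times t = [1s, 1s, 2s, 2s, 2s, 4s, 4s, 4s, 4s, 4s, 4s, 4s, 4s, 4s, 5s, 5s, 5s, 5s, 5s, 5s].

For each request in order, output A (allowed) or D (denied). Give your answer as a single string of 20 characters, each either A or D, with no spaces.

Simulating step by step:
  req#1 t=1s: ALLOW
  req#2 t=1s: ALLOW
  req#3 t=2s: ALLOW
  req#4 t=2s: ALLOW
  req#5 t=2s: ALLOW
  req#6 t=4s: ALLOW
  req#7 t=4s: ALLOW
  req#8 t=4s: ALLOW
  req#9 t=4s: ALLOW
  req#10 t=4s: ALLOW
  req#11 t=4s: ALLOW
  req#12 t=4s: DENY
  req#13 t=4s: DENY
  req#14 t=4s: DENY
  req#15 t=5s: ALLOW
  req#16 t=5s: DENY
  req#17 t=5s: DENY
  req#18 t=5s: DENY
  req#19 t=5s: DENY
  req#20 t=5s: DENY

Answer: AAAAAAAAAAADDDADDDDD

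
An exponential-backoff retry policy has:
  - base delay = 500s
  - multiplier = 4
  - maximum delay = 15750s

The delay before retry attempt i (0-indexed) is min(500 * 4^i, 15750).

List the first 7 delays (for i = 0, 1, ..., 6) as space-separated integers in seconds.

Computing each delay:
  i=0: min(500*4^0, 15750) = 500
  i=1: min(500*4^1, 15750) = 2000
  i=2: min(500*4^2, 15750) = 8000
  i=3: min(500*4^3, 15750) = 15750
  i=4: min(500*4^4, 15750) = 15750
  i=5: min(500*4^5, 15750) = 15750
  i=6: min(500*4^6, 15750) = 15750

Answer: 500 2000 8000 15750 15750 15750 15750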